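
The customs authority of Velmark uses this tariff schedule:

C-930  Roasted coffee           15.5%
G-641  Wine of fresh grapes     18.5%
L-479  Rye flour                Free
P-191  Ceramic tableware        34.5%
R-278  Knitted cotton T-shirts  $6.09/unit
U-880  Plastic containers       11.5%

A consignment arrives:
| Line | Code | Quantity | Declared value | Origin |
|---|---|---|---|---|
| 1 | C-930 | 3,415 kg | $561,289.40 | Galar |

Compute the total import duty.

Line 1 (C-930, Galar, 3,415 kg, $561,289.40):
Base rate for C-930 is 15.5%.
Duty = $561,289.40 × 15.5% = $86,999.86.

$86,999.86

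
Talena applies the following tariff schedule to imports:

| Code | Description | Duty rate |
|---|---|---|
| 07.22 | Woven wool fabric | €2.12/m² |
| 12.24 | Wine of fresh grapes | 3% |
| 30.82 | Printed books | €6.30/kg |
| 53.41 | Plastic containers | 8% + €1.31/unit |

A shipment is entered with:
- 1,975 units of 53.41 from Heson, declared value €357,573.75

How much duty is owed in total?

€31,193.15

Line 1 (53.41, Heson, 1,975 units, €357,573.75):
Base rate for 53.41 is 8% + €1.31/unit.
Duty = €357,573.75 × 8% + 1,975 × €1.31 = €31,193.15.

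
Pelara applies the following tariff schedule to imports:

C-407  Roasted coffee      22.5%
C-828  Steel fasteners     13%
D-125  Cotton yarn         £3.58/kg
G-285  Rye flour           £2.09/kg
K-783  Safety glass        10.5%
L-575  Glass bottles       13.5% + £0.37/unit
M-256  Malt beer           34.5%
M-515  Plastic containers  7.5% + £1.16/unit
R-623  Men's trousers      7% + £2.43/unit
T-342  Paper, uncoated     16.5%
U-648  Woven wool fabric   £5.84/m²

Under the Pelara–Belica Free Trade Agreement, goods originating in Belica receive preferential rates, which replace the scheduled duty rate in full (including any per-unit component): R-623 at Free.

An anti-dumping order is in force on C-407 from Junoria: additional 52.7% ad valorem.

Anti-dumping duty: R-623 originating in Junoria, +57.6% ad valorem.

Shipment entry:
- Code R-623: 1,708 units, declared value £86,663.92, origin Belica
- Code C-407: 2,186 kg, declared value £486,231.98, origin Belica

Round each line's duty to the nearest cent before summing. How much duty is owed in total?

£109,402.20

Line 1 (R-623, Belica, 1,708 units, £86,663.92):
Base rate for R-623 is 7% + £2.43/unit.
Origin Belica qualifies under the Pelara–Belica agreement and R-623 is covered: preferential rate Free applies instead.
The additional-duty order on R-623 targets Junoria, not Belica; it does not apply.
Duty = £86,663.92 × 0% = £0.00.
Line 2 (C-407, Belica, 2,186 kg, £486,231.98):
Base rate for C-407 is 22.5%.
Origin Belica is the FTA partner but C-407 is not on the preference list; base rate stands.
The additional-duty order on C-407 targets Junoria, not Belica; it does not apply.
Duty = £486,231.98 × 22.5% = £109,402.20.
Total = £0.00 + £109,402.20 = £109,402.20.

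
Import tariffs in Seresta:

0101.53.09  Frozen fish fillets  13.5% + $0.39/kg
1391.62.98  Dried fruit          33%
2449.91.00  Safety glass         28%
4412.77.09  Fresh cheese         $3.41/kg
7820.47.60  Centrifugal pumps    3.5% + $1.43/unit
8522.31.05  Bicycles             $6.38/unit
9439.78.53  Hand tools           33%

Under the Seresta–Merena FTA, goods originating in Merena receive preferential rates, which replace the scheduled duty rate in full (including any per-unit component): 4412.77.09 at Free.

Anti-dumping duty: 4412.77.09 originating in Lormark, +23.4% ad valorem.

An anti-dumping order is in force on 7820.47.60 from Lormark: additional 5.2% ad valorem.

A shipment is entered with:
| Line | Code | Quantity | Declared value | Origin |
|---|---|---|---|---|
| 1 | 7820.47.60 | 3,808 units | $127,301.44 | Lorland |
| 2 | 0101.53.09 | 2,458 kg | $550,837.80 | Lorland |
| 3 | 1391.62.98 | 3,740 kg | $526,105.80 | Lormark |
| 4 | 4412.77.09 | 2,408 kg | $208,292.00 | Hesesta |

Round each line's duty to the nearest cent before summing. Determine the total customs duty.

$267,048.90

Line 1 (7820.47.60, Lorland, 3,808 units, $127,301.44):
Base rate for 7820.47.60 is 3.5% + $1.43/unit.
The additional-duty order on 7820.47.60 targets Lormark, not Lorland; it does not apply.
Duty = $127,301.44 × 3.5% + 3,808 × $1.43 = $9,900.99.
Line 2 (0101.53.09, Lorland, 2,458 kg, $550,837.80):
Base rate for 0101.53.09 is 13.5% + $0.39/kg.
Duty = $550,837.80 × 13.5% + 2,458 × $0.39 = $75,321.72.
Line 3 (1391.62.98, Lormark, 3,740 kg, $526,105.80):
Base rate for 1391.62.98 is 33%.
Duty = $526,105.80 × 33% = $173,614.91.
Line 4 (4412.77.09, Hesesta, 2,408 kg, $208,292.00):
Base rate for 4412.77.09 is $3.41/kg.
4412.77.09 has an FTA preferential rate, but origin Hesesta is not Merena; base rate stands.
The additional-duty order on 4412.77.09 targets Lormark, not Hesesta; it does not apply.
Duty = 2,408 × $3.41 = $8,211.28.
Total = $9,900.99 + $75,321.72 + $173,614.91 + $8,211.28 = $267,048.90.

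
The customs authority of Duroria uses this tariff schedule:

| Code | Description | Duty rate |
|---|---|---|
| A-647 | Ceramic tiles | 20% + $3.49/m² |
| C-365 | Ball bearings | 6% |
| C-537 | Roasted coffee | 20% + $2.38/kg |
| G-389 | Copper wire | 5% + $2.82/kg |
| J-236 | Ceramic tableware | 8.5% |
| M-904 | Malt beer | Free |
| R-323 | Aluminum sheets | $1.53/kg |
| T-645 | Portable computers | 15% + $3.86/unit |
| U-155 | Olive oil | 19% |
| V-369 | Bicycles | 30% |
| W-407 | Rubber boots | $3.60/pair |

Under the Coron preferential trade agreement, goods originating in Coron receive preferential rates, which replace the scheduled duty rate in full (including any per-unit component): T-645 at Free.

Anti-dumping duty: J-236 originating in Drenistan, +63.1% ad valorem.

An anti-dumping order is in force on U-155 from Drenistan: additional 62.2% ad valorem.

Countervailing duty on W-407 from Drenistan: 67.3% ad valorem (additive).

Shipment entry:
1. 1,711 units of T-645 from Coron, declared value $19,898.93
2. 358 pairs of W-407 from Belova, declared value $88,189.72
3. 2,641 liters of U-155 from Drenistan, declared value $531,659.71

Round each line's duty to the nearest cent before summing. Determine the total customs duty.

Line 1 (T-645, Coron, 1,711 units, $19,898.93):
Base rate for T-645 is 15% + $3.86/unit.
Origin Coron qualifies under the Duroria–Coron agreement and T-645 is covered: preferential rate Free applies instead.
Duty = $19,898.93 × 0% = $0.00.
Line 2 (W-407, Belova, 358 pairs, $88,189.72):
Base rate for W-407 is $3.60/pair.
The additional-duty order on W-407 targets Drenistan, not Belova; it does not apply.
Duty = 358 × $3.60 = $1,288.80.
Line 3 (U-155, Drenistan, 2,641 liters, $531,659.71):
Base rate for U-155 is 19%.
Additional duty on U-155 from Drenistan: +62.2%. Applied ad valorem rate: 19% + 62.2% = 81.2%.
Duty = $531,659.71 × 81.2% = $431,707.68.
Total = $0.00 + $1,288.80 + $431,707.68 = $432,996.48.

$432,996.48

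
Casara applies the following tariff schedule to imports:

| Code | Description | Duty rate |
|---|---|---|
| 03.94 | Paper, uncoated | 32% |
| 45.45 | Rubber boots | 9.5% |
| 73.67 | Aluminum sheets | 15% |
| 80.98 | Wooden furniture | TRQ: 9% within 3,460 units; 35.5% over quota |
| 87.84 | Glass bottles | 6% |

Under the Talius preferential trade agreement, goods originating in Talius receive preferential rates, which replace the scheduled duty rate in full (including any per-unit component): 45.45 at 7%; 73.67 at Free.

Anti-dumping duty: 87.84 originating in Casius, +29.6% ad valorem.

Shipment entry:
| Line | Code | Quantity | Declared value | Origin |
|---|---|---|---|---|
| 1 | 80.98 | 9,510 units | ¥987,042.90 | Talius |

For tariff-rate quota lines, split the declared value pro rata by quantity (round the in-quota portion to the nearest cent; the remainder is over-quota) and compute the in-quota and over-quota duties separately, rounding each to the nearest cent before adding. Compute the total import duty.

¥255,235.18

Line 1 (80.98, Talius, 9,510 units, ¥987,042.90):
Code 80.98 is under a tariff-rate quota (threshold 3,460 units). In-quota: 3,460 units at 9%; over-quota: 6,050 units at 35.5%.
Pro-rata value split: in-quota = ¥987,042.90 × 3,460/9,510 = ¥359,113.40; over-quota = ¥987,042.90 − ¥359,113.40 = ¥627,929.50.
In-quota duty = ¥359,113.40 × 9% = ¥32,320.21. Over-quota duty = ¥627,929.50 × 35.5% = ¥222,914.97.
Line duty = ¥32,320.21 + ¥222,914.97 = ¥255,235.18.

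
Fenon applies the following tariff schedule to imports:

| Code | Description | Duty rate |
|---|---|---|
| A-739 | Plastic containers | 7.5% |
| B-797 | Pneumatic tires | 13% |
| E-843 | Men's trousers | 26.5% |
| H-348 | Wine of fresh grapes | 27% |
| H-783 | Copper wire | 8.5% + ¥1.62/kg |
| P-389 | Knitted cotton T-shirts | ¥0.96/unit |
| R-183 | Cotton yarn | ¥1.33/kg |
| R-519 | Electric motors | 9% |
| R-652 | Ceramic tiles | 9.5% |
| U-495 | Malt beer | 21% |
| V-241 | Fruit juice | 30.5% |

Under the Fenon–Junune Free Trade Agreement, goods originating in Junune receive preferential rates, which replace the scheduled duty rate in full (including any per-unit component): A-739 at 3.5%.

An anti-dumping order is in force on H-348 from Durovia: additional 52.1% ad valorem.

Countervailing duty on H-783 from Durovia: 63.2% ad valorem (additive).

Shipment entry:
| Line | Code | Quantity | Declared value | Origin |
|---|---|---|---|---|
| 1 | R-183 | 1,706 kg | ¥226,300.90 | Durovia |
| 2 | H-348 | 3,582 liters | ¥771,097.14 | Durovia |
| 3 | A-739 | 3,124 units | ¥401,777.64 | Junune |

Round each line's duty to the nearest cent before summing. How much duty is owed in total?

Line 1 (R-183, Durovia, 1,706 kg, ¥226,300.90):
Base rate for R-183 is ¥1.33/kg.
Duty = 1,706 × ¥1.33 = ¥2,268.98.
Line 2 (H-348, Durovia, 3,582 liters, ¥771,097.14):
Base rate for H-348 is 27%.
Additional duty on H-348 from Durovia: +52.1%. Applied ad valorem rate: 27% + 52.1% = 79.1%.
Duty = ¥771,097.14 × 79.1% = ¥609,937.84.
Line 3 (A-739, Junune, 3,124 units, ¥401,777.64):
Base rate for A-739 is 7.5%.
Origin Junune qualifies under the Fenon–Junune agreement and A-739 is covered: preferential rate 3.5% applies instead.
Duty = ¥401,777.64 × 3.5% = ¥14,062.22.
Total = ¥2,268.98 + ¥609,937.84 + ¥14,062.22 = ¥626,269.04.

¥626,269.04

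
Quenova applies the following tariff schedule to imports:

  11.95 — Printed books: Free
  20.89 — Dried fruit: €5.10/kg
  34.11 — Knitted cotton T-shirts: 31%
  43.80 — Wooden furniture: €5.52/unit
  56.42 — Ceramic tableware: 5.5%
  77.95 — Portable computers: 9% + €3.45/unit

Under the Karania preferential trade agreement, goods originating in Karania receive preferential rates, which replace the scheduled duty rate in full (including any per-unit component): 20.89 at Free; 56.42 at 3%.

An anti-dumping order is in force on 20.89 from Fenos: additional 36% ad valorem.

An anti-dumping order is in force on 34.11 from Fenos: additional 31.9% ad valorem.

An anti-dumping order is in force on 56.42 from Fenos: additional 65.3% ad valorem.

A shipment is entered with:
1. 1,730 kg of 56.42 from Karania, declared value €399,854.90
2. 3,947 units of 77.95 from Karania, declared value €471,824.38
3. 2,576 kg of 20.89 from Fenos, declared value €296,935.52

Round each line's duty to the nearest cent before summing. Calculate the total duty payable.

€188,111.38

Line 1 (56.42, Karania, 1,730 kg, €399,854.90):
Base rate for 56.42 is 5.5%.
Origin Karania qualifies under the Quenova–Karania agreement and 56.42 is covered: preferential rate 3% applies instead.
The additional-duty order on 56.42 targets Fenos, not Karania; it does not apply.
Duty = €399,854.90 × 3% = €11,995.65.
Line 2 (77.95, Karania, 3,947 units, €471,824.38):
Base rate for 77.95 is 9% + €3.45/unit.
Origin Karania is the FTA partner but 77.95 is not on the preference list; base rate stands.
Duty = €471,824.38 × 9% + 3,947 × €3.45 = €56,081.34.
Line 3 (20.89, Fenos, 2,576 kg, €296,935.52):
Base rate for 20.89 is €5.10/kg.
20.89 has an FTA preferential rate, but origin Fenos is not Karania; base rate stands.
Additional duty on 20.89 from Fenos: +36% ad valorem. Applied ad valorem rate = 36%.
Duty = €296,935.52 × 36% + 2,576 × €5.10 = €120,034.39.
Total = €11,995.65 + €56,081.34 + €120,034.39 = €188,111.38.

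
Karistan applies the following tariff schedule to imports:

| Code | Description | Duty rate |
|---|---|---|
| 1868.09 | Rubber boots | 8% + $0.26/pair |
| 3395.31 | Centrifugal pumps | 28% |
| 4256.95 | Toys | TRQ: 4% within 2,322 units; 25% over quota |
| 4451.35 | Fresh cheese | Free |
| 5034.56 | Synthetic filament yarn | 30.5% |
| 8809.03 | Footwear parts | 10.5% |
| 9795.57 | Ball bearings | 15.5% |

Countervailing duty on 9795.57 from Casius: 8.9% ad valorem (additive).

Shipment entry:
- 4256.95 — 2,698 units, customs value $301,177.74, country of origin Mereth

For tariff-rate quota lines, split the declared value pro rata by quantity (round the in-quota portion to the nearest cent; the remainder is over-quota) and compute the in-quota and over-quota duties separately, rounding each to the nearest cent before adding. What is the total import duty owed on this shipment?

$20,861.41

Line 1 (4256.95, Mereth, 2,698 units, $301,177.74):
Code 4256.95 is under a tariff-rate quota (threshold 2,322 units). In-quota: 2,322 units at 4%; over-quota: 376 units at 25%.
Pro-rata value split: in-quota = $301,177.74 × 2,322/2,698 = $259,204.86; over-quota = $301,177.74 − $259,204.86 = $41,972.88.
In-quota duty = $259,204.86 × 4% = $10,368.19. Over-quota duty = $41,972.88 × 25% = $10,493.22.
Line duty = $10,368.19 + $10,493.22 = $20,861.41.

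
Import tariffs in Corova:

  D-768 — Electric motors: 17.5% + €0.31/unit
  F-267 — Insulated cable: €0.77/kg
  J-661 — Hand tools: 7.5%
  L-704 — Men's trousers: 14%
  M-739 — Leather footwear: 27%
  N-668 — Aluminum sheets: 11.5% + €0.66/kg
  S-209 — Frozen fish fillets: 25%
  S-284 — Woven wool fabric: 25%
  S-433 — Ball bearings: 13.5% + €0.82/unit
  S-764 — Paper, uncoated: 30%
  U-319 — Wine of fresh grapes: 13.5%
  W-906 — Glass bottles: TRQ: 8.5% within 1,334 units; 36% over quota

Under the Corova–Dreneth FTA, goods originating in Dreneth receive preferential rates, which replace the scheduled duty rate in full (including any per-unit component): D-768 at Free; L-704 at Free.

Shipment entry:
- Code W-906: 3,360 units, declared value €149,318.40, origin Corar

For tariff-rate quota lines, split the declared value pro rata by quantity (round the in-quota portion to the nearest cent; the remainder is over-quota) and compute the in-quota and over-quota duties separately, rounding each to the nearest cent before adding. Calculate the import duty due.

€37,451.81

Line 1 (W-906, Corar, 3,360 units, €149,318.40):
Code W-906 is under a tariff-rate quota (threshold 1,334 units). In-quota: 1,334 units at 8.5%; over-quota: 2,026 units at 36%.
Pro-rata value split: in-quota = €149,318.40 × 1,334/3,360 = €59,282.96; over-quota = €149,318.40 − €59,282.96 = €90,035.44.
In-quota duty = €59,282.96 × 8.5% = €5,039.05. Over-quota duty = €90,035.44 × 36% = €32,412.76.
Line duty = €5,039.05 + €32,412.76 = €37,451.81.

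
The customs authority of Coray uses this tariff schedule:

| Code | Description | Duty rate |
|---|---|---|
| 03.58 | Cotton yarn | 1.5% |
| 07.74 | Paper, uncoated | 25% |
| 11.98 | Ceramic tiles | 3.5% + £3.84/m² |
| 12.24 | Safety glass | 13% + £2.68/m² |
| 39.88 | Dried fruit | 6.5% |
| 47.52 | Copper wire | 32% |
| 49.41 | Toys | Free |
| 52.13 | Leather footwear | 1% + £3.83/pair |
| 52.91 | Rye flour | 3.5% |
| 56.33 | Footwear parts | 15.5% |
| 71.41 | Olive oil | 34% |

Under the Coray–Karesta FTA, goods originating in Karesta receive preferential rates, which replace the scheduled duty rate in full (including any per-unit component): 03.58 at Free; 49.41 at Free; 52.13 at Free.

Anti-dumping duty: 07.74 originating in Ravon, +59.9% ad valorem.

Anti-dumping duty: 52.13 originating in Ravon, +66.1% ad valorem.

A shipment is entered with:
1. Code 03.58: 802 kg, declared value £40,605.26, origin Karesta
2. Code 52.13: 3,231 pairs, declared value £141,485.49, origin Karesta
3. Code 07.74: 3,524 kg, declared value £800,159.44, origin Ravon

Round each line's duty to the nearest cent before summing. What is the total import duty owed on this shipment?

£679,335.36

Line 1 (03.58, Karesta, 802 kg, £40,605.26):
Base rate for 03.58 is 1.5%.
Origin Karesta qualifies under the Coray–Karesta agreement and 03.58 is covered: preferential rate Free applies instead.
Duty = £40,605.26 × 0% = £0.00.
Line 2 (52.13, Karesta, 3,231 pairs, £141,485.49):
Base rate for 52.13 is 1% + £3.83/pair.
Origin Karesta qualifies under the Coray–Karesta agreement and 52.13 is covered: preferential rate Free applies instead.
The additional-duty order on 52.13 targets Ravon, not Karesta; it does not apply.
Duty = £141,485.49 × 0% = £0.00.
Line 3 (07.74, Ravon, 3,524 kg, £800,159.44):
Base rate for 07.74 is 25%.
Additional duty on 07.74 from Ravon: +59.9%. Applied ad valorem rate: 25% + 59.9% = 84.9%.
Duty = £800,159.44 × 84.9% = £679,335.36.
Total = £0.00 + £0.00 + £679,335.36 = £679,335.36.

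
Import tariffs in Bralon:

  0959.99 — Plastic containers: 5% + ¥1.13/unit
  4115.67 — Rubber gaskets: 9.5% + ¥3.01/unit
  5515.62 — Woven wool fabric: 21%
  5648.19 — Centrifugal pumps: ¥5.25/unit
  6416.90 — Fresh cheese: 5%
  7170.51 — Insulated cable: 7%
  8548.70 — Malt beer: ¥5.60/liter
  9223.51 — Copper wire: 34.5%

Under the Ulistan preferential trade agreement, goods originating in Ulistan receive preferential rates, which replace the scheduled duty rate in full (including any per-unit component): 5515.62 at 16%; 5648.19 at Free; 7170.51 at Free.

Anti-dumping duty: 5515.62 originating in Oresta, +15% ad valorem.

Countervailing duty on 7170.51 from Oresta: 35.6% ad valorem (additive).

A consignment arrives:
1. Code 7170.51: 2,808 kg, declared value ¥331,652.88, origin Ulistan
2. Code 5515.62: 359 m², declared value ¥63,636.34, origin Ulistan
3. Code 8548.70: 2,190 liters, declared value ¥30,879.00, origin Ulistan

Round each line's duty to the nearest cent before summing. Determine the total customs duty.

Line 1 (7170.51, Ulistan, 2,808 kg, ¥331,652.88):
Base rate for 7170.51 is 7%.
Origin Ulistan qualifies under the Bralon–Ulistan agreement and 7170.51 is covered: preferential rate Free applies instead.
The additional-duty order on 7170.51 targets Oresta, not Ulistan; it does not apply.
Duty = ¥331,652.88 × 0% = ¥0.00.
Line 2 (5515.62, Ulistan, 359 m², ¥63,636.34):
Base rate for 5515.62 is 21%.
Origin Ulistan qualifies under the Bralon–Ulistan agreement and 5515.62 is covered: preferential rate 16% applies instead.
The additional-duty order on 5515.62 targets Oresta, not Ulistan; it does not apply.
Duty = ¥63,636.34 × 16% = ¥10,181.81.
Line 3 (8548.70, Ulistan, 2,190 liters, ¥30,879.00):
Base rate for 8548.70 is ¥5.60/liter.
Origin Ulistan is the FTA partner but 8548.70 is not on the preference list; base rate stands.
Duty = 2,190 × ¥5.60 = ¥12,264.00.
Total = ¥0.00 + ¥10,181.81 + ¥12,264.00 = ¥22,445.81.

¥22,445.81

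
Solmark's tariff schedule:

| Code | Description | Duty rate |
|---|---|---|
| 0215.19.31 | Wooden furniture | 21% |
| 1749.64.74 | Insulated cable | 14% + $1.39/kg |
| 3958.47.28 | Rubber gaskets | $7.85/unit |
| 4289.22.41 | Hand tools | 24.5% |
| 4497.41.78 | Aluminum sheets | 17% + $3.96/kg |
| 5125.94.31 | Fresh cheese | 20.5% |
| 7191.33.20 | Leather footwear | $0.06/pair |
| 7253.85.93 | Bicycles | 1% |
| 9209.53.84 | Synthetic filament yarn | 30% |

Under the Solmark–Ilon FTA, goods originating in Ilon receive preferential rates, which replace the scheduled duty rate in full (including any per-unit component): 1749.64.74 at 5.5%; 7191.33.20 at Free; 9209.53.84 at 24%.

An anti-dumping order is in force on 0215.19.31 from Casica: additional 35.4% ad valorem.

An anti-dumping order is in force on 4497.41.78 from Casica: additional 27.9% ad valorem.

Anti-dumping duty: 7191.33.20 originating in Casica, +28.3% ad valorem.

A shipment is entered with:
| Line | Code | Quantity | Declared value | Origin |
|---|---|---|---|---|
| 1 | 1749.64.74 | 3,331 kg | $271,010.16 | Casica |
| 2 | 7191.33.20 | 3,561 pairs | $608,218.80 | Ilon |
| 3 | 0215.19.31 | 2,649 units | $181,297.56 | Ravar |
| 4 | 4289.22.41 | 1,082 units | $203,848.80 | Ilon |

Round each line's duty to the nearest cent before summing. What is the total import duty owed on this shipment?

$130,586.96

Line 1 (1749.64.74, Casica, 3,331 kg, $271,010.16):
Base rate for 1749.64.74 is 14% + $1.39/kg.
1749.64.74 has an FTA preferential rate, but origin Casica is not Ilon; base rate stands.
Duty = $271,010.16 × 14% + 3,331 × $1.39 = $42,571.51.
Line 2 (7191.33.20, Ilon, 3,561 pairs, $608,218.80):
Base rate for 7191.33.20 is $0.06/pair.
Origin Ilon qualifies under the Solmark–Ilon agreement and 7191.33.20 is covered: preferential rate Free applies instead.
The additional-duty order on 7191.33.20 targets Casica, not Ilon; it does not apply.
Duty = $608,218.80 × 0% = $0.00.
Line 3 (0215.19.31, Ravar, 2,649 units, $181,297.56):
Base rate for 0215.19.31 is 21%.
The additional-duty order on 0215.19.31 targets Casica, not Ravar; it does not apply.
Duty = $181,297.56 × 21% = $38,072.49.
Line 4 (4289.22.41, Ilon, 1,082 units, $203,848.80):
Base rate for 4289.22.41 is 24.5%.
Origin Ilon is the FTA partner but 4289.22.41 is not on the preference list; base rate stands.
Duty = $203,848.80 × 24.5% = $49,942.96.
Total = $42,571.51 + $0.00 + $38,072.49 + $49,942.96 = $130,586.96.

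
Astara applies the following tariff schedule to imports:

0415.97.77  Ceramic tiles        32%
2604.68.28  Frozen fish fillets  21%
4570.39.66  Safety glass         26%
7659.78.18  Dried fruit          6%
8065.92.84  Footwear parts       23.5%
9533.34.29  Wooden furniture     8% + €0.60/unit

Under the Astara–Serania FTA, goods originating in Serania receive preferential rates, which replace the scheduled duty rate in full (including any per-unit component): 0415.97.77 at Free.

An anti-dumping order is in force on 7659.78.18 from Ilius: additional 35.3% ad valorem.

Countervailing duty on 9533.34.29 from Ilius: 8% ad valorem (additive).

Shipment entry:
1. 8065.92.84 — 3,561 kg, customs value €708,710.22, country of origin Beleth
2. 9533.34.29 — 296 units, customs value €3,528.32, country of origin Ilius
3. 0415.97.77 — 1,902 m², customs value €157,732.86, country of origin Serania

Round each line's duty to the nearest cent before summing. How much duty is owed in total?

€167,289.03

Line 1 (8065.92.84, Beleth, 3,561 kg, €708,710.22):
Base rate for 8065.92.84 is 23.5%.
Duty = €708,710.22 × 23.5% = €166,546.90.
Line 2 (9533.34.29, Ilius, 296 units, €3,528.32):
Base rate for 9533.34.29 is 8% + €0.60/unit.
Additional duty on 9533.34.29 from Ilius: +8%. Applied ad valorem rate: 8% + 8% = 16%.
Duty = €3,528.32 × 16% + 296 × €0.60 = €742.13.
Line 3 (0415.97.77, Serania, 1,902 m², €157,732.86):
Base rate for 0415.97.77 is 32%.
Origin Serania qualifies under the Astara–Serania agreement and 0415.97.77 is covered: preferential rate Free applies instead.
Duty = €157,732.86 × 0% = €0.00.
Total = €166,546.90 + €742.13 + €0.00 = €167,289.03.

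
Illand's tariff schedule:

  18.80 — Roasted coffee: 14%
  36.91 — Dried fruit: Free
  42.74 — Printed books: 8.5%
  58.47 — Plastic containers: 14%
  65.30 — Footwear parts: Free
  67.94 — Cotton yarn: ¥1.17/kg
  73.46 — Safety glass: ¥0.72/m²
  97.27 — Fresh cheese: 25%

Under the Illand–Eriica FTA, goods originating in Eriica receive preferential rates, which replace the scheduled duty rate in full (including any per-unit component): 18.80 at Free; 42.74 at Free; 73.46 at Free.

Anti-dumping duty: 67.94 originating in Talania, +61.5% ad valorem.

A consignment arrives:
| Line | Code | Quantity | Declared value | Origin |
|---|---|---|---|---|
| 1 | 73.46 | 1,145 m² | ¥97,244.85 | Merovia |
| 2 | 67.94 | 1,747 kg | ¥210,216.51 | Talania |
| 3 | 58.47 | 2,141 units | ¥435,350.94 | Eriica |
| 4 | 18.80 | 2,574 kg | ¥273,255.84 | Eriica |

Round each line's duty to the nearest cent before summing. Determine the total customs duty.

¥193,100.67

Line 1 (73.46, Merovia, 1,145 m², ¥97,244.85):
Base rate for 73.46 is ¥0.72/m².
73.46 has an FTA preferential rate, but origin Merovia is not Eriica; base rate stands.
Duty = 1,145 × ¥0.72 = ¥824.40.
Line 2 (67.94, Talania, 1,747 kg, ¥210,216.51):
Base rate for 67.94 is ¥1.17/kg.
Additional duty on 67.94 from Talania: +61.5% ad valorem. Applied ad valorem rate = 61.5%.
Duty = ¥210,216.51 × 61.5% + 1,747 × ¥1.17 = ¥131,327.14.
Line 3 (58.47, Eriica, 2,141 units, ¥435,350.94):
Base rate for 58.47 is 14%.
Origin Eriica is the FTA partner but 58.47 is not on the preference list; base rate stands.
Duty = ¥435,350.94 × 14% = ¥60,949.13.
Line 4 (18.80, Eriica, 2,574 kg, ¥273,255.84):
Base rate for 18.80 is 14%.
Origin Eriica qualifies under the Illand–Eriica agreement and 18.80 is covered: preferential rate Free applies instead.
Duty = ¥273,255.84 × 0% = ¥0.00.
Total = ¥824.40 + ¥131,327.14 + ¥60,949.13 + ¥0.00 = ¥193,100.67.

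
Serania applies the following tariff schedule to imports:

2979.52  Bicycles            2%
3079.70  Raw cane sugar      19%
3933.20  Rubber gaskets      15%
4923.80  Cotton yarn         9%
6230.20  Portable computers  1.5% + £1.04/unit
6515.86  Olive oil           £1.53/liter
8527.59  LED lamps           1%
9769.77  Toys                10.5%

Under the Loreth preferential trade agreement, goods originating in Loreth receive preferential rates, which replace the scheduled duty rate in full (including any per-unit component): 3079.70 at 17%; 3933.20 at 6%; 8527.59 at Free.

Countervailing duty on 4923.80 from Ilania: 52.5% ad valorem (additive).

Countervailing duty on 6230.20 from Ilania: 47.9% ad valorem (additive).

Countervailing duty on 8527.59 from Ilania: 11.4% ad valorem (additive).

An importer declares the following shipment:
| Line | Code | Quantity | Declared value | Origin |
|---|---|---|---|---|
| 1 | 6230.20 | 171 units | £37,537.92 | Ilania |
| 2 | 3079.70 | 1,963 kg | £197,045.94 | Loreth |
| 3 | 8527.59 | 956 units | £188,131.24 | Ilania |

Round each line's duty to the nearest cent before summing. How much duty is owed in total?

£75,547.65

Line 1 (6230.20, Ilania, 171 units, £37,537.92):
Base rate for 6230.20 is 1.5% + £1.04/unit.
Additional duty on 6230.20 from Ilania: +47.9%. Applied ad valorem rate: 1.5% + 47.9% = 49.4%.
Duty = £37,537.92 × 49.4% + 171 × £1.04 = £18,721.57.
Line 2 (3079.70, Loreth, 1,963 kg, £197,045.94):
Base rate for 3079.70 is 19%.
Origin Loreth qualifies under the Serania–Loreth agreement and 3079.70 is covered: preferential rate 17% applies instead.
Duty = £197,045.94 × 17% = £33,497.81.
Line 3 (8527.59, Ilania, 956 units, £188,131.24):
Base rate for 8527.59 is 1%.
8527.59 has an FTA preferential rate, but origin Ilania is not Loreth; base rate stands.
Additional duty on 8527.59 from Ilania: +11.4%. Applied ad valorem rate: 1% + 11.4% = 12.4%.
Duty = £188,131.24 × 12.4% = £23,328.27.
Total = £18,721.57 + £33,497.81 + £23,328.27 = £75,547.65.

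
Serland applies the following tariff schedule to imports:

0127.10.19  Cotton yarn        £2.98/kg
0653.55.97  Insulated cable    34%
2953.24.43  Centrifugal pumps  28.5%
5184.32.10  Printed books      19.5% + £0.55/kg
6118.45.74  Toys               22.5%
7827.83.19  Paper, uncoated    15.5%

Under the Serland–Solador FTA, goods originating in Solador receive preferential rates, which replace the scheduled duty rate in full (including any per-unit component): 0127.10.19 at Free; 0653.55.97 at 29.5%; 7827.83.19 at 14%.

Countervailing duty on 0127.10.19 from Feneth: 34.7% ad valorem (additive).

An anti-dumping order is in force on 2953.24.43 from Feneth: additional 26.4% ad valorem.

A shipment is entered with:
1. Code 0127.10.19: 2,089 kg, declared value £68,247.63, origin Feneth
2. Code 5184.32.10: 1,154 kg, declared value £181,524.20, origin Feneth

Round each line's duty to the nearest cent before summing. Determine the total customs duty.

Line 1 (0127.10.19, Feneth, 2,089 kg, £68,247.63):
Base rate for 0127.10.19 is £2.98/kg.
0127.10.19 has an FTA preferential rate, but origin Feneth is not Solador; base rate stands.
Additional duty on 0127.10.19 from Feneth: +34.7% ad valorem. Applied ad valorem rate = 34.7%.
Duty = £68,247.63 × 34.7% + 2,089 × £2.98 = £29,907.15.
Line 2 (5184.32.10, Feneth, 1,154 kg, £181,524.20):
Base rate for 5184.32.10 is 19.5% + £0.55/kg.
Duty = £181,524.20 × 19.5% + 1,154 × £0.55 = £36,031.92.
Total = £29,907.15 + £36,031.92 = £65,939.07.

£65,939.07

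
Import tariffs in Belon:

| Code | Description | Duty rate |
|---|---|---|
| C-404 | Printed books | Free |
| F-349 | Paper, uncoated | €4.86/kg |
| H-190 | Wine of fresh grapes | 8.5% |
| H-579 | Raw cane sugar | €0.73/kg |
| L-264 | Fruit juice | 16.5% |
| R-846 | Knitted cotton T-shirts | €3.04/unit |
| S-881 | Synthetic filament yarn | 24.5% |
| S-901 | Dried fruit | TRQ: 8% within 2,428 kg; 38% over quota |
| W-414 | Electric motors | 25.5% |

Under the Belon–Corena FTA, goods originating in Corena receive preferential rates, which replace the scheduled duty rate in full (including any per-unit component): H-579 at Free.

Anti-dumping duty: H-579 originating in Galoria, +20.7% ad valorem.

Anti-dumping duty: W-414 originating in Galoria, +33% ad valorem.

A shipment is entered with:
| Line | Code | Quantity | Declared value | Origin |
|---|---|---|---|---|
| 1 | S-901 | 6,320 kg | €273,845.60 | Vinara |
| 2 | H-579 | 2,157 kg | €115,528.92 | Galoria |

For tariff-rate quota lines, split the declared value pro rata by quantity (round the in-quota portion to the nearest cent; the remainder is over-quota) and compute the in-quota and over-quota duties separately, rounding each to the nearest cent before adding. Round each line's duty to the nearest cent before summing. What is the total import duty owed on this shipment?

€97,988.86

Line 1 (S-901, Vinara, 6,320 kg, €273,845.60):
Code S-901 is under a tariff-rate quota (threshold 2,428 kg). In-quota: 2,428 kg at 8%; over-quota: 3,892 kg at 38%.
Pro-rata value split: in-quota = €273,845.60 × 2,428/6,320 = €105,205.24; over-quota = €273,845.60 − €105,205.24 = €168,640.36.
In-quota duty = €105,205.24 × 8% = €8,416.42. Over-quota duty = €168,640.36 × 38% = €64,083.34.
Line duty = €8,416.42 + €64,083.34 = €72,499.76.
Line 2 (H-579, Galoria, 2,157 kg, €115,528.92):
Base rate for H-579 is €0.73/kg.
H-579 has an FTA preferential rate, but origin Galoria is not Corena; base rate stands.
Additional duty on H-579 from Galoria: +20.7% ad valorem. Applied ad valorem rate = 20.7%.
Duty = €115,528.92 × 20.7% + 2,157 × €0.73 = €25,489.10.
Total = €72,499.76 + €25,489.10 = €97,988.86.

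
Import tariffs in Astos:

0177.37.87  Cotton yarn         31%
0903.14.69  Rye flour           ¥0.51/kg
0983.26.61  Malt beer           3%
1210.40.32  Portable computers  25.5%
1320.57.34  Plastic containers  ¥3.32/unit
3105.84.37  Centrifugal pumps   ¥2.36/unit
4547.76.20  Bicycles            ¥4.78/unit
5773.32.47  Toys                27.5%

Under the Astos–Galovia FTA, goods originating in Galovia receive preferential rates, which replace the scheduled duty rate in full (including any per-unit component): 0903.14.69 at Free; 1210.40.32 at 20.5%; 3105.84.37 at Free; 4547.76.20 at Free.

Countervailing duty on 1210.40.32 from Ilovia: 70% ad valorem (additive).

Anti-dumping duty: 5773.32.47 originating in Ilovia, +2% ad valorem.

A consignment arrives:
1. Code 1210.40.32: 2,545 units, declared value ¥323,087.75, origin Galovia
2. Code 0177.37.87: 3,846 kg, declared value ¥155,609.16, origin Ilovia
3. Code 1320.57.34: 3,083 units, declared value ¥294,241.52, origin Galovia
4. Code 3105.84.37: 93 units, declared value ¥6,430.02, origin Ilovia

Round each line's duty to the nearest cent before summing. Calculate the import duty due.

¥124,926.87

Line 1 (1210.40.32, Galovia, 2,545 units, ¥323,087.75):
Base rate for 1210.40.32 is 25.5%.
Origin Galovia qualifies under the Astos–Galovia agreement and 1210.40.32 is covered: preferential rate 20.5% applies instead.
The additional-duty order on 1210.40.32 targets Ilovia, not Galovia; it does not apply.
Duty = ¥323,087.75 × 20.5% = ¥66,232.99.
Line 2 (0177.37.87, Ilovia, 3,846 kg, ¥155,609.16):
Base rate for 0177.37.87 is 31%.
Duty = ¥155,609.16 × 31% = ¥48,238.84.
Line 3 (1320.57.34, Galovia, 3,083 units, ¥294,241.52):
Base rate for 1320.57.34 is ¥3.32/unit.
Origin Galovia is the FTA partner but 1320.57.34 is not on the preference list; base rate stands.
Duty = 3,083 × ¥3.32 = ¥10,235.56.
Line 4 (3105.84.37, Ilovia, 93 units, ¥6,430.02):
Base rate for 3105.84.37 is ¥2.36/unit.
3105.84.37 has an FTA preferential rate, but origin Ilovia is not Galovia; base rate stands.
Duty = 93 × ¥2.36 = ¥219.48.
Total = ¥66,232.99 + ¥48,238.84 + ¥10,235.56 + ¥219.48 = ¥124,926.87.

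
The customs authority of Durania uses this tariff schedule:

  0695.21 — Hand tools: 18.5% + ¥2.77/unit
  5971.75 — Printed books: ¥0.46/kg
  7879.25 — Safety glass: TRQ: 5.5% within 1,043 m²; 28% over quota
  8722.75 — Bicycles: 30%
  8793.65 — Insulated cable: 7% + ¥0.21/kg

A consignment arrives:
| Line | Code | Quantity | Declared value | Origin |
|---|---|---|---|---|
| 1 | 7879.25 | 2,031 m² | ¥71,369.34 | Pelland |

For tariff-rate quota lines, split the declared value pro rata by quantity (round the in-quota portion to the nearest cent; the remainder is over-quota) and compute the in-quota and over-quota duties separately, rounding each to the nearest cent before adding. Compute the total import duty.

Line 1 (7879.25, Pelland, 2,031 m², ¥71,369.34):
Code 7879.25 is under a tariff-rate quota (threshold 1,043 m²). In-quota: 1,043 m² at 5.5%; over-quota: 988 m² at 28%.
Pro-rata value split: in-quota = ¥71,369.34 × 1,043/2,031 = ¥36,651.02; over-quota = ¥71,369.34 − ¥36,651.02 = ¥34,718.32.
In-quota duty = ¥36,651.02 × 5.5% = ¥2,015.81. Over-quota duty = ¥34,718.32 × 28% = ¥9,721.13.
Line duty = ¥2,015.81 + ¥9,721.13 = ¥11,736.94.

¥11,736.94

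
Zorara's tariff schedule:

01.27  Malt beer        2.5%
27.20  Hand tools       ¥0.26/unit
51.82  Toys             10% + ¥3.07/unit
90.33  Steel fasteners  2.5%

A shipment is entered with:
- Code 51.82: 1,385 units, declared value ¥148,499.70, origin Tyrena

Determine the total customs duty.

Line 1 (51.82, Tyrena, 1,385 units, ¥148,499.70):
Base rate for 51.82 is 10% + ¥3.07/unit.
Duty = ¥148,499.70 × 10% + 1,385 × ¥3.07 = ¥19,101.92.

¥19,101.92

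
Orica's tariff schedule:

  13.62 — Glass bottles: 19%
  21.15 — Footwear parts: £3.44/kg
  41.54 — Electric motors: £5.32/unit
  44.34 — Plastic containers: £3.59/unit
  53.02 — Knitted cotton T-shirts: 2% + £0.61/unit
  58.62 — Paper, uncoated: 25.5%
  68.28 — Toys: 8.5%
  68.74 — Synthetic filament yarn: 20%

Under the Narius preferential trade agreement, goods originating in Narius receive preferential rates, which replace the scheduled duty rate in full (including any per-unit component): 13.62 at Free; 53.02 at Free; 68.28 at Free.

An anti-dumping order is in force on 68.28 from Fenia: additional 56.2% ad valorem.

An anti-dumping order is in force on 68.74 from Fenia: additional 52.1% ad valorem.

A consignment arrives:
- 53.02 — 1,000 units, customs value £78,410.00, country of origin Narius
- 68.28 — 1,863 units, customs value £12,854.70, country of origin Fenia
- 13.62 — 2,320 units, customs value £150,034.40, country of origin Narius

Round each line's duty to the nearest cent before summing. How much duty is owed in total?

£8,316.99

Line 1 (53.02, Narius, 1,000 units, £78,410.00):
Base rate for 53.02 is 2% + £0.61/unit.
Origin Narius qualifies under the Orica–Narius agreement and 53.02 is covered: preferential rate Free applies instead.
Duty = £78,410.00 × 0% = £0.00.
Line 2 (68.28, Fenia, 1,863 units, £12,854.70):
Base rate for 68.28 is 8.5%.
68.28 has an FTA preferential rate, but origin Fenia is not Narius; base rate stands.
Additional duty on 68.28 from Fenia: +56.2%. Applied ad valorem rate: 8.5% + 56.2% = 64.7%.
Duty = £12,854.70 × 64.7% = £8,316.99.
Line 3 (13.62, Narius, 2,320 units, £150,034.40):
Base rate for 13.62 is 19%.
Origin Narius qualifies under the Orica–Narius agreement and 13.62 is covered: preferential rate Free applies instead.
Duty = £150,034.40 × 0% = £0.00.
Total = £0.00 + £8,316.99 + £0.00 = £8,316.99.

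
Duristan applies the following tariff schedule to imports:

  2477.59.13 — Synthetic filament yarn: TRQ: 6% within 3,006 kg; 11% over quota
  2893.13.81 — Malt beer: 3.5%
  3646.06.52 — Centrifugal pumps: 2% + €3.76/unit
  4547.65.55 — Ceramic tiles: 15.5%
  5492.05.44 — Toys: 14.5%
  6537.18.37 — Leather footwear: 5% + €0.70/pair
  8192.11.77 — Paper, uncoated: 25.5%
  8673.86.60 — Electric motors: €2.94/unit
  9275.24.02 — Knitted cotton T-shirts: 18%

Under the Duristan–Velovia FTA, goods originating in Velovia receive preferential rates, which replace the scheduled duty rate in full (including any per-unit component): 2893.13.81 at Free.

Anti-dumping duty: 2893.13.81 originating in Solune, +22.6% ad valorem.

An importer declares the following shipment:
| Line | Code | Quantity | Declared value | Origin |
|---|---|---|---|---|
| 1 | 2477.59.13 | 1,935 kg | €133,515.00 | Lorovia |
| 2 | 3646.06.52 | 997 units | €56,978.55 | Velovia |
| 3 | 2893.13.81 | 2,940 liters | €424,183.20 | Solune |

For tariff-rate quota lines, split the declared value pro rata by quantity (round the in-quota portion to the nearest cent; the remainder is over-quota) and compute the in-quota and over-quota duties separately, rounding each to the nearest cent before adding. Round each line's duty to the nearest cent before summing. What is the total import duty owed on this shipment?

Line 1 (2477.59.13, Lorovia, 1,935 kg, €133,515.00):
Code 2477.59.13 is under a tariff-rate quota (threshold 3,006 kg). Quantity 1,935 kg is within the quota, so the in-quota rate 6% applies to the full value.
Duty = €133,515.00 × 6% = €8,010.90.
Line 2 (3646.06.52, Velovia, 997 units, €56,978.55):
Base rate for 3646.06.52 is 2% + €3.76/unit.
Origin Velovia is the FTA partner but 3646.06.52 is not on the preference list; base rate stands.
Duty = €56,978.55 × 2% + 997 × €3.76 = €4,888.29.
Line 3 (2893.13.81, Solune, 2,940 liters, €424,183.20):
Base rate for 2893.13.81 is 3.5%.
2893.13.81 has an FTA preferential rate, but origin Solune is not Velovia; base rate stands.
Additional duty on 2893.13.81 from Solune: +22.6%. Applied ad valorem rate: 3.5% + 22.6% = 26.1%.
Duty = €424,183.20 × 26.1% = €110,711.82.
Total = €8,010.90 + €4,888.29 + €110,711.82 = €123,611.01.

€123,611.01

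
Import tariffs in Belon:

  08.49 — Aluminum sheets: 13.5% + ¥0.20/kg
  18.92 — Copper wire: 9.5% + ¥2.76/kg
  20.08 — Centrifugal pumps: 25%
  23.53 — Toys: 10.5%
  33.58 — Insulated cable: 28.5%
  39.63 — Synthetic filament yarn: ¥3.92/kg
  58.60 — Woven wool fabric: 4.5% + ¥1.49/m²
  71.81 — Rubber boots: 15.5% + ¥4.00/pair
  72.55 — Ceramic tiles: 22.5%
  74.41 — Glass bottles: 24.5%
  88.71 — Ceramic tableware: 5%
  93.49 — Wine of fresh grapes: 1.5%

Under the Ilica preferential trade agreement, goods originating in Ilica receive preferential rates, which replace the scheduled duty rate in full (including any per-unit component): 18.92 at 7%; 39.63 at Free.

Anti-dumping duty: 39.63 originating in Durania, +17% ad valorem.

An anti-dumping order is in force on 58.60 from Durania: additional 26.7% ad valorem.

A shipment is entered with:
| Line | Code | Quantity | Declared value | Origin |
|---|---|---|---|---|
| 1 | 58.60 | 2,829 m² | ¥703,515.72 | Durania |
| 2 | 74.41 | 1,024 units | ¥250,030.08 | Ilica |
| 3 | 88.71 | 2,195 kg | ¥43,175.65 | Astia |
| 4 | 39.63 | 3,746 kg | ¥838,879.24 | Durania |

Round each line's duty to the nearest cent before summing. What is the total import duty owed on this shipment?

¥444,422.05

Line 1 (58.60, Durania, 2,829 m², ¥703,515.72):
Base rate for 58.60 is 4.5% + ¥1.49/m².
Additional duty on 58.60 from Durania: +26.7%. Applied ad valorem rate: 4.5% + 26.7% = 31.2%.
Duty = ¥703,515.72 × 31.2% + 2,829 × ¥1.49 = ¥223,712.11.
Line 2 (74.41, Ilica, 1,024 units, ¥250,030.08):
Base rate for 74.41 is 24.5%.
Origin Ilica is the FTA partner but 74.41 is not on the preference list; base rate stands.
Duty = ¥250,030.08 × 24.5% = ¥61,257.37.
Line 3 (88.71, Astia, 2,195 kg, ¥43,175.65):
Base rate for 88.71 is 5%.
Duty = ¥43,175.65 × 5% = ¥2,158.78.
Line 4 (39.63, Durania, 3,746 kg, ¥838,879.24):
Base rate for 39.63 is ¥3.92/kg.
39.63 has an FTA preferential rate, but origin Durania is not Ilica; base rate stands.
Additional duty on 39.63 from Durania: +17% ad valorem. Applied ad valorem rate = 17%.
Duty = ¥838,879.24 × 17% + 3,746 × ¥3.92 = ¥157,293.79.
Total = ¥223,712.11 + ¥61,257.37 + ¥2,158.78 + ¥157,293.79 = ¥444,422.05.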